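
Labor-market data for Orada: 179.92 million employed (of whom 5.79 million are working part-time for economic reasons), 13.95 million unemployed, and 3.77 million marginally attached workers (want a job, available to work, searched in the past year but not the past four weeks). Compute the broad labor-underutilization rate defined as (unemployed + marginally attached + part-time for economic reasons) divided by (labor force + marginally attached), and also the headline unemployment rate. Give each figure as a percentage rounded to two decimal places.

Labor force = 179.92 + 13.95 = 193.87 million.
Numerator = 13.95 + 3.77 + 5.79 = 23.51 million.
Denominator = 193.87 + 3.77 = 197.64 million.
Broad rate = 23.51 / 197.64 = 11.90%.
Headline unemployment rate = 13.95 / 193.87 = 7.20%.

Broad underutilization rate ≈ 11.90%; headline unemployment rate ≈ 7.20%.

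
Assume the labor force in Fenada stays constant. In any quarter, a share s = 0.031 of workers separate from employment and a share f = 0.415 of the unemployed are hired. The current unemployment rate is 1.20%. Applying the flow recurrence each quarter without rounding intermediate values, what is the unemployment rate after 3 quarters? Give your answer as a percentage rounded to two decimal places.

Unemployment rate after three quarters ≈ 5.97%.

With a fixed labor force, u_{t+1} = u_t + s·(1−u_t) − f·u_t = u_t·(1−s−f) + s.
Here 1−s−f = 0.554 and s = 0.031.
u_1 = 0.012000 × 0.554 + 0.031 = 0.037648.
u_2 = 0.037648 × 0.554 + 0.031 = 0.051857.
u_3 = 0.051857 × 0.554 + 0.031 = 0.059729.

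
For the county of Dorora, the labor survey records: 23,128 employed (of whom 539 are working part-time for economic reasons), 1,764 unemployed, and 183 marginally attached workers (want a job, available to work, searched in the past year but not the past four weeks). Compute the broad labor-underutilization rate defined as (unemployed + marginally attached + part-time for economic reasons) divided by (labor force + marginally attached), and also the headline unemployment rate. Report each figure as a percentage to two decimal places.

Labor force = 23,128 + 1,764 = 24,892.
Numerator = 1,764 + 183 + 539 = 2,486.
Denominator = 24,892 + 183 = 25,075.
Broad rate = 2,486 / 25,075 = 9.91%.
Headline unemployment rate = 1,764 / 24,892 = 7.09%.

Broad underutilization rate ≈ 9.91%; headline unemployment rate ≈ 7.09%.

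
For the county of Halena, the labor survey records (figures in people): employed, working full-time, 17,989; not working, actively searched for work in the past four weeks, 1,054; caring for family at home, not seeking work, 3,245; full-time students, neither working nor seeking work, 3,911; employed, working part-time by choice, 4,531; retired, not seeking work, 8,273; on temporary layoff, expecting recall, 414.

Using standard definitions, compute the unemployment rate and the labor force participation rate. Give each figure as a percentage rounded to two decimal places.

Employed = 17,989 + 4,531 = 22,520.
Unemployed = 1,054 + 414 = 1,468 (jobless and actively searching, or on temporary layoff).
Labor force = 22,520 + 1,468 = 23,988.
Not in labor force = 3,245 + 3,911 + 8,273 = 15,429 (those not working and not actively searching are outside the labor force).
Civilian working-age population = 23,988 + 15,429 = 39,417.
Unemployment rate = 1,468 / 23,988 = 6.12%.
Labor force participation rate = 23,988 / 39,417 = 60.86%.

Unemployment rate ≈ 6.12%; labor force participation rate ≈ 60.86%.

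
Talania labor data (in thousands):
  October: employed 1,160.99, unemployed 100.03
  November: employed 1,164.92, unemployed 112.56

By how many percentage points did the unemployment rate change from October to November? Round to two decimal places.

The unemployment rate changed by +0.88 percentage points.

October: labor force = 1,160.99 + 100.03 = 1,261.02; u = 100.03/1,261.02 = 7.93%.
November: labor force = 1,164.92 + 112.56 = 1,277.48; u = 112.56/1,277.48 = 8.81%.
Change = 8.81% − 7.93% = +0.88 pp.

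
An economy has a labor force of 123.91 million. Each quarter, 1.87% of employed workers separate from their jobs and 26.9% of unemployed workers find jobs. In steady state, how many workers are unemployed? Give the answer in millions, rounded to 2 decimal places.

Steady-state unemployment rate u* = s/(s+f) = 1.87/(1.87+26.9) = 0.064998.
Unemployed = u* × labor force = 0.064998 × 123.91 ≈ 8.05 million.

About 8.05 million are unemployed in steady state.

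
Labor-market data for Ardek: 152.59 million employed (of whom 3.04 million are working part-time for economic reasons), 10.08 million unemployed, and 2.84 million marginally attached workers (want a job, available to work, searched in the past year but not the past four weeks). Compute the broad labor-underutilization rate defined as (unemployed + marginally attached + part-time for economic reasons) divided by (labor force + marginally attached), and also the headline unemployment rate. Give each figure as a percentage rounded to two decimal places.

Broad underutilization rate ≈ 9.64%; headline unemployment rate ≈ 6.20%.

Labor force = 152.59 + 10.08 = 162.67 million.
Numerator = 10.08 + 2.84 + 3.04 = 15.96 million.
Denominator = 162.67 + 2.84 = 165.51 million.
Broad rate = 15.96 / 165.51 = 9.64%.
Headline unemployment rate = 10.08 / 162.67 = 6.20%.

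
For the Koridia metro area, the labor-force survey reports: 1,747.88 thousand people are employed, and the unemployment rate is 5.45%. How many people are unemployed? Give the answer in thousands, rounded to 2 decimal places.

About 100.75 thousand are unemployed.

Let U be the number unemployed. The labor force is E + U, and U/(E+U) = 0.0545.
So U = 0.0545 × 1,747.88 / (1 − 0.0545) = 95.2595 / 0.9455 ≈ 100.75 thousand.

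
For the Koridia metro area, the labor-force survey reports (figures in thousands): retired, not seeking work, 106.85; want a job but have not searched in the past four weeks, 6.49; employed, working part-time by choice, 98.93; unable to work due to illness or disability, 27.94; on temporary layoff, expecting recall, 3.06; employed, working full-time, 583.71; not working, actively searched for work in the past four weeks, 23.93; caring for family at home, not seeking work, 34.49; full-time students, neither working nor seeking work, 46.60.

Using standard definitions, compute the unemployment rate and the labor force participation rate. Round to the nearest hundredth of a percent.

Employed = 98.93 + 583.71 = 682.64 thousand.
Unemployed = 3.06 + 23.93 = 26.99 thousand (jobless and actively searching, or on temporary layoff).
Labor force = 682.64 + 26.99 = 709.63 thousand.
Not in labor force = 106.85 + 6.49 + 27.94 + 34.49 + 46.60 = 222.37 thousand (those not working and not actively searching are outside the labor force — including those who want a job but have given up searching).
Civilian working-age population = 709.63 + 222.37 = 932.00 thousand.
Unemployment rate = 26.99 / 709.63 = 3.80%.
Labor force participation rate = 709.63 / 932.00 = 76.14%.

Unemployment rate ≈ 3.80%; labor force participation rate ≈ 76.14%.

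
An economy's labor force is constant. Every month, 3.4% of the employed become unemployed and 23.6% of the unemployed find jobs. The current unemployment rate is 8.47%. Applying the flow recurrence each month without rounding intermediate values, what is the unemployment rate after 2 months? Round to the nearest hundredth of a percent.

With a fixed labor force, u_{t+1} = u_t + s·(1−u_t) − f·u_t = u_t·(1−s−f) + s.
Here 1−s−f = 0.730 and s = 0.034.
u_1 = 0.084700 × 0.730 + 0.034 = 0.095831.
u_2 = 0.095831 × 0.730 + 0.034 = 0.103957.

Unemployment rate after two months ≈ 10.40%.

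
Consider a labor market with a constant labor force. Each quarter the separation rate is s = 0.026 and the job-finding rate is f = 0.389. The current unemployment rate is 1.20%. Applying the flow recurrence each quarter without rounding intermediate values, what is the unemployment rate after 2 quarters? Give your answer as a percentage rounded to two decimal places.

With a fixed labor force, u_{t+1} = u_t + s·(1−u_t) − f·u_t = u_t·(1−s−f) + s.
Here 1−s−f = 0.585 and s = 0.026.
u_1 = 0.012000 × 0.585 + 0.026 = 0.033020.
u_2 = 0.033020 × 0.585 + 0.026 = 0.045317.

Unemployment rate after two quarters ≈ 4.53%.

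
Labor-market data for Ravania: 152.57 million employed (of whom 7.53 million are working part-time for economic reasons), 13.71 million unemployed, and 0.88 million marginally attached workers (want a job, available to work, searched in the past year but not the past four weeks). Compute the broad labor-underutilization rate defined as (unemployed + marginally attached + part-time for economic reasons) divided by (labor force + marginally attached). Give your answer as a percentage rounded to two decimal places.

Broad underutilization rate ≈ 13.23%.

Labor force = 152.57 + 13.71 = 166.28 million.
Numerator = 13.71 + 0.88 + 7.53 = 22.12 million.
Denominator = 166.28 + 0.88 = 167.16 million.
Broad rate = 22.12 / 167.16 = 13.23%.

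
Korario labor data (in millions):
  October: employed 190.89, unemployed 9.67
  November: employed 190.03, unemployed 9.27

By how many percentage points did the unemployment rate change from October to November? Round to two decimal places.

October: labor force = 190.89 + 9.67 = 200.56; u = 9.67/200.56 = 4.82%.
November: labor force = 190.03 + 9.27 = 199.30; u = 9.27/199.30 = 4.65%.
Change = 4.65% − 4.82% = −0.17 pp.

The unemployment rate changed by −0.17 percentage points.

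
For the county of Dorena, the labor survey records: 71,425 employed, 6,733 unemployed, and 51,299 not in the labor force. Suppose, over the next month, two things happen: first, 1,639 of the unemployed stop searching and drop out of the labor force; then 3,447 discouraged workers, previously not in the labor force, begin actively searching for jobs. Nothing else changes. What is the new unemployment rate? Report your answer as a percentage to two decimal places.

New unemployment rate ≈ 10.68%.

Initially, labor force = 71,425 + 6,733 = 78,158, so u = 6,733/78,158 = 8.61%.
After the first change, unemployed and labor force both fall by 1,639 → E = 71,425, U = 5,094, labor force = 76,519.
After the second change, unemployed and labor force both rise by 3,447 → E = 71,425, U = 8,541, labor force = 79,966.
New unemployment rate = 8,541 / 79,966 = 10.68%.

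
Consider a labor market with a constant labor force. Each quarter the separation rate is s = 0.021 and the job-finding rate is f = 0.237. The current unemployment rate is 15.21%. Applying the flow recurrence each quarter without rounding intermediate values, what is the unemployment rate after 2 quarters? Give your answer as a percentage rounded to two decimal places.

With a fixed labor force, u_{t+1} = u_t + s·(1−u_t) − f·u_t = u_t·(1−s−f) + s.
Here 1−s−f = 0.742 and s = 0.021.
u_1 = 0.152100 × 0.742 + 0.021 = 0.133858.
u_2 = 0.133858 × 0.742 + 0.021 = 0.120323.

Unemployment rate after two quarters ≈ 12.03%.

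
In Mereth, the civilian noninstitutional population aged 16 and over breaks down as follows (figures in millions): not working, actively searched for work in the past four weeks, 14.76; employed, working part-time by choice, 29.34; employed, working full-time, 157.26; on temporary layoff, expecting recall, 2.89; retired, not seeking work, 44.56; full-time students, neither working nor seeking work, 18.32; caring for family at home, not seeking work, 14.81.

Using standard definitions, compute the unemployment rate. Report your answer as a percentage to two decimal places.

Unemployment rate ≈ 8.64%.

Employed = 29.34 + 157.26 = 186.60 million.
Unemployed = 14.76 + 2.89 = 17.65 million (jobless and actively searching, or on temporary layoff).
Labor force = 186.60 + 17.65 = 204.25 million.
Unemployment rate = 17.65 / 204.25 = 8.64%.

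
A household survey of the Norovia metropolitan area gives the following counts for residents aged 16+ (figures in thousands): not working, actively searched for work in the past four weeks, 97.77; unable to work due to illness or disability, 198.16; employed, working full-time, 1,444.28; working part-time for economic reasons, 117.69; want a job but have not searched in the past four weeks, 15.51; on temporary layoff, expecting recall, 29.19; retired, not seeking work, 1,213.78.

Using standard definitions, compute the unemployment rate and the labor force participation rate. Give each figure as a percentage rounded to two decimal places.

Unemployment rate ≈ 7.52%; labor force participation rate ≈ 54.20%.

Employed = 1,444.28 + 117.69 = 1,561.97 thousand (anyone who worked, including part-time for economic reasons, counts as employed).
Unemployed = 97.77 + 29.19 = 126.96 thousand (jobless and actively searching, or on temporary layoff).
Labor force = 1,561.97 + 126.96 = 1,688.93 thousand.
Not in labor force = 198.16 + 15.51 + 1,213.78 = 1,427.45 thousand (those not working and not actively searching are outside the labor force — including those who want a job but have given up searching).
Civilian working-age population = 1,688.93 + 1,427.45 = 3,116.38 thousand.
Unemployment rate = 126.96 / 1,688.93 = 7.52%.
Labor force participation rate = 1,688.93 / 3,116.38 = 54.20%.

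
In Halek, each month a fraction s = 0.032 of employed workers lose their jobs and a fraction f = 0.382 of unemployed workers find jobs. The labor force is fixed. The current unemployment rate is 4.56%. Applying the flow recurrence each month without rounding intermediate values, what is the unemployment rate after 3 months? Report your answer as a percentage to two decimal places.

With a fixed labor force, u_{t+1} = u_t + s·(1−u_t) − f·u_t = u_t·(1−s−f) + s.
Here 1−s−f = 0.586 and s = 0.032.
u_1 = 0.045600 × 0.586 + 0.032 = 0.058722.
u_2 = 0.058722 × 0.586 + 0.032 = 0.066411.
u_3 = 0.066411 × 0.586 + 0.032 = 0.070917.

Unemployment rate after three months ≈ 7.09%.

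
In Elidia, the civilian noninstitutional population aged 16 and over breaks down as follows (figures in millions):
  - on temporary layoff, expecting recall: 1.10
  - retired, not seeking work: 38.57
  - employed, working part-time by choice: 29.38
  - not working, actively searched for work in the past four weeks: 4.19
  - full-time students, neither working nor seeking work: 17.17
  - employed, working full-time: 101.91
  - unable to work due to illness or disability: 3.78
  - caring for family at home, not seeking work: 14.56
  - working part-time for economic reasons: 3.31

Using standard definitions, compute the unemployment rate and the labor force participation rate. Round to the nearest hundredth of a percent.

Employed = 29.38 + 101.91 + 3.31 = 134.60 million (anyone who worked, including part-time for economic reasons, counts as employed).
Unemployed = 1.10 + 4.19 = 5.29 million (jobless and actively searching, or on temporary layoff).
Labor force = 134.60 + 5.29 = 139.89 million.
Not in labor force = 38.57 + 17.17 + 3.78 + 14.56 = 74.08 million (those not working and not actively searching are outside the labor force).
Civilian working-age population = 139.89 + 74.08 = 213.97 million.
Unemployment rate = 5.29 / 139.89 = 3.78%.
Labor force participation rate = 139.89 / 213.97 = 65.38%.

Unemployment rate ≈ 3.78%; labor force participation rate ≈ 65.38%.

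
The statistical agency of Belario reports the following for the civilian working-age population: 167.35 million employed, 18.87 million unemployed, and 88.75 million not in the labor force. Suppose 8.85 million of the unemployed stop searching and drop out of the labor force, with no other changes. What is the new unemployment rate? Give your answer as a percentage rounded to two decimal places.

New unemployment rate ≈ 5.65%.

Initially, labor force = 167.35 + 18.87 = 186.22 million, so u = 18.87/186.22 = 10.13%.
After the change, unemployed and labor force both fall by 8.85 → E = 167.35, U = 10.02, labor force = 177.37 million.
New unemployment rate = 10.02 / 177.37 = 5.65%.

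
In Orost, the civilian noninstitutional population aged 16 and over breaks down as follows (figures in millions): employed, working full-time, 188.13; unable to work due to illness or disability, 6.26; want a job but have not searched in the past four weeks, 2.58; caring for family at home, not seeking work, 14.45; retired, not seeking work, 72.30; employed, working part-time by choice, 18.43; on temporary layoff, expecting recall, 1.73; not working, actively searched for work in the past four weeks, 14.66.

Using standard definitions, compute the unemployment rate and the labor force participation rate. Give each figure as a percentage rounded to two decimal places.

Employed = 188.13 + 18.43 = 206.56 million.
Unemployed = 1.73 + 14.66 = 16.39 million (jobless and actively searching, or on temporary layoff).
Labor force = 206.56 + 16.39 = 222.95 million.
Not in labor force = 6.26 + 2.58 + 14.45 + 72.30 = 95.59 million (those not working and not actively searching are outside the labor force — including those who want a job but have given up searching).
Civilian working-age population = 222.95 + 95.59 = 318.54 million.
Unemployment rate = 16.39 / 222.95 = 7.35%.
Labor force participation rate = 222.95 / 318.54 = 69.99%.

Unemployment rate ≈ 7.35%; labor force participation rate ≈ 69.99%.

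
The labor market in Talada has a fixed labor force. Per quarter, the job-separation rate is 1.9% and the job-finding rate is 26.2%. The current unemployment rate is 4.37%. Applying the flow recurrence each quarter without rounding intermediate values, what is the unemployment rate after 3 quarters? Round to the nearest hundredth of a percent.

With a fixed labor force, u_{t+1} = u_t + s·(1−u_t) − f·u_t = u_t·(1−s−f) + s.
Here 1−s−f = 0.719 and s = 0.019.
u_1 = 0.043700 × 0.719 + 0.019 = 0.050420.
u_2 = 0.050420 × 0.719 + 0.019 = 0.055252.
u_3 = 0.055252 × 0.719 + 0.019 = 0.058726.

Unemployment rate after three quarters ≈ 5.87%.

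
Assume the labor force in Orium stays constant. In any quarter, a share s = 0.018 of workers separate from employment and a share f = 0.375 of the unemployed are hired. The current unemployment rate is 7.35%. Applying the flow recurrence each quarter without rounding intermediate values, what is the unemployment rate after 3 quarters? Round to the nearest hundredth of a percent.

Unemployment rate after three quarters ≈ 5.20%.

With a fixed labor force, u_{t+1} = u_t + s·(1−u_t) − f·u_t = u_t·(1−s−f) + s.
Here 1−s−f = 0.607 and s = 0.018.
u_1 = 0.073500 × 0.607 + 0.018 = 0.062614.
u_2 = 0.062614 × 0.607 + 0.018 = 0.056007.
u_3 = 0.056007 × 0.607 + 0.018 = 0.051996.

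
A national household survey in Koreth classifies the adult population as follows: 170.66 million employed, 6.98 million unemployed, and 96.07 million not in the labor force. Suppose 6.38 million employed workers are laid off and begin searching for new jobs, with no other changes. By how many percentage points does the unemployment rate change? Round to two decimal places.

Initially, labor force = 170.66 + 6.98 = 177.64 million, so u = 6.98/177.64 = 3.93%.
After the change, employed falls and unemployed rises by 6.38; labor force unchanged → E = 164.28, U = 13.36, labor force = 177.64 million.
New unemployment rate = 13.36 / 177.64 = 7.52%.
Change = 7.52% − 3.93% = +3.59 percentage points.

The unemployment rate changes by +3.59 percentage points.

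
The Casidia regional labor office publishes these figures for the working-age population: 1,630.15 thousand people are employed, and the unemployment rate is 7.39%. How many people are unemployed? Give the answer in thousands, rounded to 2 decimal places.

Let U be the number unemployed. The labor force is E + U, and U/(E+U) = 0.0739.
So U = 0.0739 × 1,630.15 / (1 − 0.0739) = 120.4681 / 0.9261 ≈ 130.08 thousand.

About 130.08 thousand are unemployed.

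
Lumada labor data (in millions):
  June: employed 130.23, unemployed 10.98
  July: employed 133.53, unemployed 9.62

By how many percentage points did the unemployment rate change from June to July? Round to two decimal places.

The unemployment rate changed by −1.06 percentage points.

June: labor force = 130.23 + 10.98 = 141.21; u = 10.98/141.21 = 7.78%.
July: labor force = 133.53 + 9.62 = 143.15; u = 9.62/143.15 = 6.72%.
Change = 6.72% − 7.78% = −1.06 pp.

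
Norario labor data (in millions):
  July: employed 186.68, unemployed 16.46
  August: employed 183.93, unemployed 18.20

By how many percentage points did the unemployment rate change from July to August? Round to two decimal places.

The unemployment rate changed by +0.90 percentage points.

July: labor force = 186.68 + 16.46 = 203.14; u = 16.46/203.14 = 8.10%.
August: labor force = 183.93 + 18.20 = 202.13; u = 18.20/202.13 = 9.00%.
Change = 9.00% − 8.10% = +0.90 pp.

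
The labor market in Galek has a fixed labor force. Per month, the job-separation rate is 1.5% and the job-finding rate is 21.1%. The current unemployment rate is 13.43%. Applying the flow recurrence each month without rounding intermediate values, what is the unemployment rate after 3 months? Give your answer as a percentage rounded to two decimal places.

Unemployment rate after three months ≈ 9.79%.

With a fixed labor force, u_{t+1} = u_t + s·(1−u_t) − f·u_t = u_t·(1−s−f) + s.
Here 1−s−f = 0.774 and s = 0.015.
u_1 = 0.134300 × 0.774 + 0.015 = 0.118948.
u_2 = 0.118948 × 0.774 + 0.015 = 0.107066.
u_3 = 0.107066 × 0.774 + 0.015 = 0.097869.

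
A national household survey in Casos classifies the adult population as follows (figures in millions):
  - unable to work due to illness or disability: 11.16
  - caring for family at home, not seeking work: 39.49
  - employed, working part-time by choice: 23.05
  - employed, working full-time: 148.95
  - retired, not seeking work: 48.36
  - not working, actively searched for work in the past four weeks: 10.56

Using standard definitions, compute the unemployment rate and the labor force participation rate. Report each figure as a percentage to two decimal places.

Unemployment rate ≈ 5.78%; labor force participation rate ≈ 64.84%.

Employed = 23.05 + 148.95 = 172.00 million.
Unemployed = 10.56 million.
Labor force = 172.00 + 10.56 = 182.56 million.
Not in labor force = 11.16 + 39.49 + 48.36 = 99.01 million (those not working and not actively searching are outside the labor force).
Civilian working-age population = 182.56 + 99.01 = 281.57 million.
Unemployment rate = 10.56 / 182.56 = 5.78%.
Labor force participation rate = 182.56 / 281.57 = 64.84%.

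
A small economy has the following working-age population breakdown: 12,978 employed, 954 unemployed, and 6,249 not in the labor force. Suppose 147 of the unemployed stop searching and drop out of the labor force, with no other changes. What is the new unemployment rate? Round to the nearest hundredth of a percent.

Initially, labor force = 12,978 + 954 = 13,932, so u = 954/13,932 = 6.85%.
After the change, unemployed and labor force both fall by 147 → E = 12,978, U = 807, labor force = 13,785.
New unemployment rate = 807 / 13,785 = 5.85%.

New unemployment rate ≈ 5.85%.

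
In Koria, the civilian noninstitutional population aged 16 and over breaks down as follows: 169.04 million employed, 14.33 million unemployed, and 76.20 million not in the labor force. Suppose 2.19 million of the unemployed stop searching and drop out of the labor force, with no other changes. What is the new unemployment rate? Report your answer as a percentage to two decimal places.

Initially, labor force = 169.04 + 14.33 = 183.37 million, so u = 14.33/183.37 = 7.81%.
After the change, unemployed and labor force both fall by 2.19 → E = 169.04, U = 12.14, labor force = 181.18 million.
New unemployment rate = 12.14 / 181.18 = 6.70%.

New unemployment rate ≈ 6.70%.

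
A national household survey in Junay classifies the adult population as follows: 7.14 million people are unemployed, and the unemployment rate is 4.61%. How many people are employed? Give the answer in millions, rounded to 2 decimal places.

About 147.74 million are employed.

Labor force = U / u = 7.14 / 0.0461 ≈ 154.88 million.
Employed = labor force − unemployed = 154.88 − 7.14 = 147.74 million.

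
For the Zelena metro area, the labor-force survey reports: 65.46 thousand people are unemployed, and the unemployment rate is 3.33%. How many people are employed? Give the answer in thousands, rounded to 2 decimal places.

Labor force = U / u = 65.46 / 0.0333 ≈ 1,965.77 thousand.
Employed = labor force − unemployed = 1,965.77 − 65.46 = 1,900.31 thousand.

About 1,900.31 thousand are employed.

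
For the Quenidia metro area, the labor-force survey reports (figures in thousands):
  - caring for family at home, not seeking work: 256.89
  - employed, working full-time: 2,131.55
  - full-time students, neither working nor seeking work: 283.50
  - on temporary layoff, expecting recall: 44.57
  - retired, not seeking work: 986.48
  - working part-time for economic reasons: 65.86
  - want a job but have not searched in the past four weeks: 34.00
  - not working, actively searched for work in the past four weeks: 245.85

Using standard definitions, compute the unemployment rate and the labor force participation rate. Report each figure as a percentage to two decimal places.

Employed = 2,131.55 + 65.86 = 2,197.41 thousand (anyone who worked, including part-time for economic reasons, counts as employed).
Unemployed = 44.57 + 245.85 = 290.42 thousand (jobless and actively searching, or on temporary layoff).
Labor force = 2,197.41 + 290.42 = 2,487.83 thousand.
Not in labor force = 256.89 + 283.50 + 986.48 + 34.00 = 1,560.87 thousand (those not working and not actively searching are outside the labor force — including those who want a job but have given up searching).
Civilian working-age population = 2,487.83 + 1,560.87 = 4,048.70 thousand.
Unemployment rate = 290.42 / 2,487.83 = 11.67%.
Labor force participation rate = 2,487.83 / 4,048.70 = 61.45%.

Unemployment rate ≈ 11.67%; labor force participation rate ≈ 61.45%.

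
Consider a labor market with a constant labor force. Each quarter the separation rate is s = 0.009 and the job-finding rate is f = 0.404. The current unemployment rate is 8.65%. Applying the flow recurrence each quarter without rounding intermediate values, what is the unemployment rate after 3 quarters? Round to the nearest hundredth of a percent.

Unemployment rate after three quarters ≈ 3.49%.

With a fixed labor force, u_{t+1} = u_t + s·(1−u_t) − f·u_t = u_t·(1−s−f) + s.
Here 1−s−f = 0.587 and s = 0.009.
u_1 = 0.086500 × 0.587 + 0.009 = 0.059775.
u_2 = 0.059775 × 0.587 + 0.009 = 0.044088.
u_3 = 0.044088 × 0.587 + 0.009 = 0.034880.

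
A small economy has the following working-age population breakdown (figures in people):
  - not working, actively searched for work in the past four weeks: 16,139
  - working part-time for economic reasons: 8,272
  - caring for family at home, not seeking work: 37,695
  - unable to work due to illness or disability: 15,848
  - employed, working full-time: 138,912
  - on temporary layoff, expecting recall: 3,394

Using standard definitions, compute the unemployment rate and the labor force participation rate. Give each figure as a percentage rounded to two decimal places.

Employed = 8,272 + 138,912 = 147,184 (anyone who worked, including part-time for economic reasons, counts as employed).
Unemployed = 16,139 + 3,394 = 19,533 (jobless and actively searching, or on temporary layoff).
Labor force = 147,184 + 19,533 = 166,717.
Not in labor force = 37,695 + 15,848 = 53,543 (those not working and not actively searching are outside the labor force).
Civilian working-age population = 166,717 + 53,543 = 220,260.
Unemployment rate = 19,533 / 166,717 = 11.72%.
Labor force participation rate = 166,717 / 220,260 = 75.69%.

Unemployment rate ≈ 11.72%; labor force participation rate ≈ 75.69%.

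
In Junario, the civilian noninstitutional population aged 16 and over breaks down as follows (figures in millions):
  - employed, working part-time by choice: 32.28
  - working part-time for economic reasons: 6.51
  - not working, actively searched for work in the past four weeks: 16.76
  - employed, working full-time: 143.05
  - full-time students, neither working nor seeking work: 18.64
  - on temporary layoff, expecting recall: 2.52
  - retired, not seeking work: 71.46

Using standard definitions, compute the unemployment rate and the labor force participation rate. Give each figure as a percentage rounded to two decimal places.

Unemployment rate ≈ 9.59%; labor force participation rate ≈ 69.06%.

Employed = 32.28 + 6.51 + 143.05 = 181.84 million (anyone who worked, including part-time for economic reasons, counts as employed).
Unemployed = 16.76 + 2.52 = 19.28 million (jobless and actively searching, or on temporary layoff).
Labor force = 181.84 + 19.28 = 201.12 million.
Not in labor force = 18.64 + 71.46 = 90.10 million (those not working and not actively searching are outside the labor force).
Civilian working-age population = 201.12 + 90.10 = 291.22 million.
Unemployment rate = 19.28 / 201.12 = 9.59%.
Labor force participation rate = 201.12 / 291.22 = 69.06%.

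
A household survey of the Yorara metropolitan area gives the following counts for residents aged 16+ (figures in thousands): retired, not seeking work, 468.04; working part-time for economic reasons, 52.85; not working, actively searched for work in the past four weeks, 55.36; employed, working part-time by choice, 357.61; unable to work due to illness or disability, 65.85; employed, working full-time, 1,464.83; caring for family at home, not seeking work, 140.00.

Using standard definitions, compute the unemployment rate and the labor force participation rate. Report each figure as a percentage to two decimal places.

Unemployment rate ≈ 2.87%; labor force participation rate ≈ 74.13%.

Employed = 52.85 + 357.61 + 1,464.83 = 1,875.29 thousand (anyone who worked, including part-time for economic reasons, counts as employed).
Unemployed = 55.36 thousand.
Labor force = 1,875.29 + 55.36 = 1,930.65 thousand.
Not in labor force = 468.04 + 65.85 + 140.00 = 673.89 thousand (those not working and not actively searching are outside the labor force).
Civilian working-age population = 1,930.65 + 673.89 = 2,604.54 thousand.
Unemployment rate = 55.36 / 1,930.65 = 2.87%.
Labor force participation rate = 1,930.65 / 2,604.54 = 74.13%.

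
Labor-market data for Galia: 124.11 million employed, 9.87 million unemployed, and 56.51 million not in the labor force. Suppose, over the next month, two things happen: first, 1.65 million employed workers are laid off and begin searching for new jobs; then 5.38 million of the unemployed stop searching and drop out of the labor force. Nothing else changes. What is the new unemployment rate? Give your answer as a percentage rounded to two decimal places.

Initially, labor force = 124.11 + 9.87 = 133.98 million, so u = 9.87/133.98 = 7.37%.
After the first change, employed falls and unemployed rises by 1.65; labor force unchanged → E = 122.46, U = 11.52, labor force = 133.98 million.
After the second change, unemployed and labor force both fall by 5.38 → E = 122.46, U = 6.14, labor force = 128.60 million.
New unemployment rate = 6.14 / 128.60 = 4.77%.

New unemployment rate ≈ 4.77%.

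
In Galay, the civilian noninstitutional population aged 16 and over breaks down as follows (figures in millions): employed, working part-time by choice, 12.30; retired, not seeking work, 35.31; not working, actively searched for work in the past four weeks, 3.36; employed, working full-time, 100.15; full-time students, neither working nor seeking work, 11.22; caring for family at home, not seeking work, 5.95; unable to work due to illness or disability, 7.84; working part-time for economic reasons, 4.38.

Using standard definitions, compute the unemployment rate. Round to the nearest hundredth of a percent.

Unemployment rate ≈ 2.80%.

Employed = 12.30 + 100.15 + 4.38 = 116.83 million (anyone who worked, including part-time for economic reasons, counts as employed).
Unemployed = 3.36 million.
Labor force = 116.83 + 3.36 = 120.19 million.
Unemployment rate = 3.36 / 120.19 = 2.80%.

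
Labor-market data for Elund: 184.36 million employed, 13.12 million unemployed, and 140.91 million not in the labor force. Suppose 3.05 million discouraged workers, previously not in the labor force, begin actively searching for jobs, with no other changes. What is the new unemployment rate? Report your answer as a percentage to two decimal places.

Initially, labor force = 184.36 + 13.12 = 197.48 million, so u = 13.12/197.48 = 6.64%.
After the change, unemployed and labor force both rise by 3.05 → E = 184.36, U = 16.17, labor force = 200.53 million.
New unemployment rate = 16.17 / 200.53 = 8.06%.

New unemployment rate ≈ 8.06%.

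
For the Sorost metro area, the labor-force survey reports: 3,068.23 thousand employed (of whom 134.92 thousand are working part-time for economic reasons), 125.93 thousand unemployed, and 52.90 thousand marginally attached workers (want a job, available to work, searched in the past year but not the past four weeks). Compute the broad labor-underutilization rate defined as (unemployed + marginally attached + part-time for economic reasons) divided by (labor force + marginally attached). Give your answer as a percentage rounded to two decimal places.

Broad underutilization rate ≈ 9.66%.

Labor force = 3,068.23 + 125.93 = 3,194.16 thousand.
Numerator = 125.93 + 52.90 + 134.92 = 313.75 thousand.
Denominator = 3,194.16 + 52.90 = 3,247.06 thousand.
Broad rate = 313.75 / 3,247.06 = 9.66%.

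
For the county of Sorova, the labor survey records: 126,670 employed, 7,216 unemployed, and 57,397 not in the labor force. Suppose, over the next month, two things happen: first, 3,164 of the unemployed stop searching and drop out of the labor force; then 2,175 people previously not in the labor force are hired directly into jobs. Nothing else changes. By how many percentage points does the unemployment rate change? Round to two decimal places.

The unemployment rate changes by −2.34 percentage points.

Initially, labor force = 126,670 + 7,216 = 133,886, so u = 7,216/133,886 = 5.39%.
After the first change, unemployed and labor force both fall by 3,164 → E = 126,670, U = 4,052, labor force = 130,722.
After the second change, employed and labor force both rise by 2,175; unemployed unchanged → E = 128,845, U = 4,052, labor force = 132,897.
New unemployment rate = 4,052 / 132,897 = 3.05%.
Change = 3.05% − 5.39% = −2.34 percentage points.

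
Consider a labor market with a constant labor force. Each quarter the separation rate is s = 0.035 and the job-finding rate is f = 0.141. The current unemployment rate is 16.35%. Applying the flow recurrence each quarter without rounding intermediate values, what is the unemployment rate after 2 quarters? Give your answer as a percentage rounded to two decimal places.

Unemployment rate after two quarters ≈ 17.49%.

With a fixed labor force, u_{t+1} = u_t + s·(1−u_t) − f·u_t = u_t·(1−s−f) + s.
Here 1−s−f = 0.824 and s = 0.035.
u_1 = 0.163500 × 0.824 + 0.035 = 0.169724.
u_2 = 0.169724 × 0.824 + 0.035 = 0.174853.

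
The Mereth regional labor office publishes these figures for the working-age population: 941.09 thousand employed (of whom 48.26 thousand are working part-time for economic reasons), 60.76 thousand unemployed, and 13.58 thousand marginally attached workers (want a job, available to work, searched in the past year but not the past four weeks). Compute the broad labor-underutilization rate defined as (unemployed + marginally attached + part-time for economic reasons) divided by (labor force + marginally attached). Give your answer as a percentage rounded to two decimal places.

Broad underutilization rate ≈ 12.07%.

Labor force = 941.09 + 60.76 = 1,001.85 thousand.
Numerator = 60.76 + 13.58 + 48.26 = 122.60 thousand.
Denominator = 1,001.85 + 13.58 = 1,015.43 thousand.
Broad rate = 122.60 / 1,015.43 = 12.07%.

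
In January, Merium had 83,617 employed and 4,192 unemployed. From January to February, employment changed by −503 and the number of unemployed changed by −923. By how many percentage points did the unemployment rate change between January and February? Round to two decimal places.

The unemployment rate changed by −0.99 percentage points.

January: labor force = 83,617 + 4,192 = 87,809; u = 4,192/87,809 = 4.77%.
February: labor force = 83,114 + 3,269 = 86,383; u = 3,269/86,383 = 3.78%.
Change = 3.78% − 4.77% = −0.99 pp.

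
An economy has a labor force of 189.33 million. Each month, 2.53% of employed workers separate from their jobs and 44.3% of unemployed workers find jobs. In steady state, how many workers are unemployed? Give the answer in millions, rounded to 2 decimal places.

Steady-state unemployment rate u* = s/(s+f) = 2.53/(2.53+44.3) = 0.054025.
Unemployed = u* × labor force = 0.054025 × 189.33 ≈ 10.23 million.

About 10.23 million are unemployed in steady state.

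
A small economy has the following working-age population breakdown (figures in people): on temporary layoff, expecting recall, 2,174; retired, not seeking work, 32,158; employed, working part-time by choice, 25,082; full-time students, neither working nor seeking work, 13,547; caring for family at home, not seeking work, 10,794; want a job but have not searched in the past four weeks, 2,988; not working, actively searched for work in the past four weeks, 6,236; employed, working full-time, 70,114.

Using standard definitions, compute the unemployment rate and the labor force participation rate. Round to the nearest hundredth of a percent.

Unemployment rate ≈ 8.12%; labor force participation rate ≈ 63.53%.

Employed = 25,082 + 70,114 = 95,196.
Unemployed = 2,174 + 6,236 = 8,410 (jobless and actively searching, or on temporary layoff).
Labor force = 95,196 + 8,410 = 103,606.
Not in labor force = 32,158 + 13,547 + 10,794 + 2,988 = 59,487 (those not working and not actively searching are outside the labor force — including those who want a job but have given up searching).
Civilian working-age population = 103,606 + 59,487 = 163,093.
Unemployment rate = 8,410 / 103,606 = 8.12%.
Labor force participation rate = 103,606 / 163,093 = 63.53%.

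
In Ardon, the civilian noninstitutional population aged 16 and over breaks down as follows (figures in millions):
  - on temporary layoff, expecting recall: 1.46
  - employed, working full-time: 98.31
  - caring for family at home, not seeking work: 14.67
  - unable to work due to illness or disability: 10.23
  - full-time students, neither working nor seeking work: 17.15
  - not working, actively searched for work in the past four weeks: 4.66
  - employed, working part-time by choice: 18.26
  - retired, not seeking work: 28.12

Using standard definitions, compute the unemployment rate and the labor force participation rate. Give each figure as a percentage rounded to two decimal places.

Unemployment rate ≈ 4.99%; labor force participation rate ≈ 63.62%.

Employed = 98.31 + 18.26 = 116.57 million.
Unemployed = 1.46 + 4.66 = 6.12 million (jobless and actively searching, or on temporary layoff).
Labor force = 116.57 + 6.12 = 122.69 million.
Not in labor force = 14.67 + 10.23 + 17.15 + 28.12 = 70.17 million (those not working and not actively searching are outside the labor force).
Civilian working-age population = 122.69 + 70.17 = 192.86 million.
Unemployment rate = 6.12 / 122.69 = 4.99%.
Labor force participation rate = 122.69 / 192.86 = 63.62%.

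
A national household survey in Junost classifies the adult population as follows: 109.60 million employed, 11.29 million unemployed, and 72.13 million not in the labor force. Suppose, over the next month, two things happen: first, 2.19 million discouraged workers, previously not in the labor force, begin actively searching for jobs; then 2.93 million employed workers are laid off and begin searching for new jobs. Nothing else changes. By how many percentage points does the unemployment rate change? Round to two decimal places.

Initially, labor force = 109.60 + 11.29 = 120.89 million, so u = 11.29/120.89 = 9.34%.
After the first change, unemployed and labor force both rise by 2.19 → E = 109.60, U = 13.48, labor force = 123.08 million.
After the second change, employed falls and unemployed rises by 2.93; labor force unchanged → E = 106.67, U = 16.41, labor force = 123.08 million.
New unemployment rate = 16.41 / 123.08 = 13.33%.
Change = 13.33% − 9.34% = +3.99 percentage points.

The unemployment rate changes by +3.99 percentage points.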